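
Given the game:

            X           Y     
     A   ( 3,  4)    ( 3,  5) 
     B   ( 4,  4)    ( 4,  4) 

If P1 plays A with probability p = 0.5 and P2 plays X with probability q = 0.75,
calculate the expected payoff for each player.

E[P1] = 3.5, E[P2] = 4.125

Work:
E[P1] = p·q·π₁(A,X) + p·(1-q)·π₁(A,Y) + (1-p)·q·π₁(B,X) + (1-p)·(1-q)·π₁(B,Y)
= 0.5·0.75·3 + 0.5·0.25·3 + 0.5·0.75·4 + 0.5·0.25·4
= 3.5

E[P2] = 4.125 (similar calculation)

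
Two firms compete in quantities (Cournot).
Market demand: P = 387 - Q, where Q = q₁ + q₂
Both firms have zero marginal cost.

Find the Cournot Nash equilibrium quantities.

q₁* = q₂* = 129.0; P* = 129.0

Work:
Profit: π_i = P·q_i = (a - q_i - q_j)·q_i
FOC: ∂π_i/∂q_i = a - 2q_i - q_j = 0
Reaction function: q_i = (387 - q_j)/2
Symmetry: q* = 387/3 = 129.0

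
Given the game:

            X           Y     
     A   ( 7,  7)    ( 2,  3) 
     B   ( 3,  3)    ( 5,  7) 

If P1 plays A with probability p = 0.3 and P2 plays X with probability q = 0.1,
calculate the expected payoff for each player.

E[P1] = 4.11, E[P2] = 5.64

Work:
E[P1] = p·q·π₁(A,X) + p·(1-q)·π₁(A,Y) + (1-p)·q·π₁(B,X) + (1-p)·(1-q)·π₁(B,Y)
= 0.3·0.1·7 + 0.3·0.9·2 + 0.7·0.1·3 + 0.7·0.9·5
= 4.11

E[P2] = 5.64 (similar calculation)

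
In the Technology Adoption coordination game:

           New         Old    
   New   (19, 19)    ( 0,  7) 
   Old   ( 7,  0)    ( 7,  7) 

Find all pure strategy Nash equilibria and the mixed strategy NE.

Pure NE: (New, New) and (Old, Old); Mixed NE: p = 0.3684, q = 0.3684

Work:
Check pure NE:
(New, New): (19, 19) - no unilateral deviation beneficial
(Old, Old): (7, 7) - no unilateral deviation beneficial
Mixed NE: P1 plays New with p = 0.3684, P2 plays New with q = 0.3684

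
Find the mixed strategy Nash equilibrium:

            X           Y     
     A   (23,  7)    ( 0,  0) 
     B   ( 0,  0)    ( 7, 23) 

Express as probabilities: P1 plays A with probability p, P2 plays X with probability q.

p = 0.7667, q = 0.2333

Work:
Find probabilities that make opponent indifferent:
P2 chooses q to make P1 indifferent between A and B
P1 chooses p to make P2 indifferent between X and Y
Mixed NE: P1 plays (A: 0.7667, B: 0.2333), P2 plays (X: 0.2333, Y: 0.7667)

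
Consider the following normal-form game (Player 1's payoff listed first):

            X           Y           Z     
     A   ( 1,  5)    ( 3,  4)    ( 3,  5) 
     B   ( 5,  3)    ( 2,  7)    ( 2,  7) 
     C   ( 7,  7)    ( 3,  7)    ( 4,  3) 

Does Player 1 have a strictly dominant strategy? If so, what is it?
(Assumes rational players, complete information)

No strictly dominant strategy exists for Player 1

Work:
A strategy strictly dominates another if it gives a strictly higher payoff against every opponent action. Compare each pair of P1's strategies column-by-column:
  A vs B: [1 vs 5, 3 vs 2, 3 vs 2] → A does not strictly dominate B (column X: 1 ≤ 5)
  A vs C: [1 vs 7, 3 vs 3, 3 vs 4] → A does not strictly dominate C (column X: 1 ≤ 7)
  B vs A: [5 vs 1, 2 vs 3, 2 vs 3] → B does not strictly dominate A (column Y: 2 ≤ 3)
  B vs C: [5 vs 7, 2 vs 3, 2 vs 4] → B does not strictly dominate C (column X: 5 ≤ 7)
  C vs A: [7 vs 1, 3 vs 3, 4 vs 3] → C does not strictly dominate A (column Y: 3 ≤ 3)
  C vs B: [7 vs 5, 3 vs 2, 4 vs 2] → C strictly dominates B
No single strategy strictly dominates all others → no strictly dominant strategy.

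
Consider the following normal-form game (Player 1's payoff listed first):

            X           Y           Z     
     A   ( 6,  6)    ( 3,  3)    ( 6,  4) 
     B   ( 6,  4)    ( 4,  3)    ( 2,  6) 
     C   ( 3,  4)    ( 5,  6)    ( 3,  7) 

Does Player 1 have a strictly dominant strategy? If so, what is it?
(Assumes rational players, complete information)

No strictly dominant strategy exists for Player 1

Work:
A strategy strictly dominates another if it gives a strictly higher payoff against every opponent action. Compare each pair of P1's strategies column-by-column:
  A vs B: [6 vs 6, 3 vs 4, 6 vs 2] → A does not strictly dominate B (column X: 6 ≤ 6)
  A vs C: [6 vs 3, 3 vs 5, 6 vs 3] → A does not strictly dominate C (column Y: 3 ≤ 5)
  B vs A: [6 vs 6, 4 vs 3, 2 vs 6] → B does not strictly dominate A (column X: 6 ≤ 6)
  B vs C: [6 vs 3, 4 vs 5, 2 vs 3] → B does not strictly dominate C (column Y: 4 ≤ 5)
  C vs A: [3 vs 6, 5 vs 3, 3 vs 6] → C does not strictly dominate A (column X: 3 ≤ 6)
  C vs B: [3 vs 6, 5 vs 4, 3 vs 2] → C does not strictly dominate B (column X: 3 ≤ 6)
No single strategy strictly dominates all others → no strictly dominant strategy.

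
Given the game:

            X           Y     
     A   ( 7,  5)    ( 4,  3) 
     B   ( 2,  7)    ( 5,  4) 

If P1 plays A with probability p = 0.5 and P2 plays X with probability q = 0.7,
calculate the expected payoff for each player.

E[P1] = 4.5, E[P2] = 5.25

Work:
E[P1] = p·q·π₁(A,X) + p·(1-q)·π₁(A,Y) + (1-p)·q·π₁(B,X) + (1-p)·(1-q)·π₁(B,Y)
= 0.5·0.7·7 + 0.5·0.3·4 + 0.5·0.7·2 + 0.5·0.3·5
= 4.5

E[P2] = 5.25 (similar calculation)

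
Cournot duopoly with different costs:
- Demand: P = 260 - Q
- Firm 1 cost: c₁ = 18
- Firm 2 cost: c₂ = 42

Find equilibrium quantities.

q₁* = 88.67, q₂* = 64.67

Work:
Reaction: q₁ = (260 - 18 - q₂)/2
Reaction: q₂ = (260 - 42 - q₁)/2
Solve simultaneously:
q₁* = (260 - 2×18 + 42)/3 = 88.67
q₂* = (260 - 2×42 + 18)/3 = 64.67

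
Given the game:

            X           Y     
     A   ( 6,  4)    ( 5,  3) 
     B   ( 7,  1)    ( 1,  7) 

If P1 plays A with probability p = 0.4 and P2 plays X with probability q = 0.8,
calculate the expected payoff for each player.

E[P1] = 5.8, E[P2] = 2.84

Work:
E[P1] = p·q·π₁(A,X) + p·(1-q)·π₁(A,Y) + (1-p)·q·π₁(B,X) + (1-p)·(1-q)·π₁(B,Y)
= 0.4·0.8·6 + 0.4·0.2·5 + 0.6·0.8·7 + 0.6·0.2·1
= 5.8

E[P2] = 2.84 (similar calculation)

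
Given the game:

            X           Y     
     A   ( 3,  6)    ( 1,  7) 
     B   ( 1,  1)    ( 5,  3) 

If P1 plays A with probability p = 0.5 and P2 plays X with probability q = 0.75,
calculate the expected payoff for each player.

E[P1] = 2.25, E[P2] = 3.875

Work:
E[P1] = p·q·π₁(A,X) + p·(1-q)·π₁(A,Y) + (1-p)·q·π₁(B,X) + (1-p)·(1-q)·π₁(B,Y)
= 0.5·0.75·3 + 0.5·0.25·1 + 0.5·0.75·1 + 0.5·0.25·5
= 2.25

E[P2] = 3.875 (similar calculation)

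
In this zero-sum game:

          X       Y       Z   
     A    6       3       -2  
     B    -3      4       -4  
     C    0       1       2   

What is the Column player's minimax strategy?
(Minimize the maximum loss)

Column should play Z, value = 2

Work:
Column player minimizes Row's maximum payoff:
Column X: max payoff to Row = 6
Column Y: max payoff to Row = 4
Column Z: max payoff to Row = 2
Minimum is 2, achieved by column Z.
Minimax strategy: Z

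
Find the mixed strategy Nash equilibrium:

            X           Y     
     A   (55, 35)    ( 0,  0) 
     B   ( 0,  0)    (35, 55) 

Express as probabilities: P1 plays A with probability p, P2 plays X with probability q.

p = 0.6111, q = 0.3889

Work:
Find probabilities that make opponent indifferent:
P2 chooses q to make P1 indifferent between A and B
P1 chooses p to make P2 indifferent between X and Y
Mixed NE: P1 plays (A: 0.6111, B: 0.3889), P2 plays (X: 0.3889, Y: 0.6111)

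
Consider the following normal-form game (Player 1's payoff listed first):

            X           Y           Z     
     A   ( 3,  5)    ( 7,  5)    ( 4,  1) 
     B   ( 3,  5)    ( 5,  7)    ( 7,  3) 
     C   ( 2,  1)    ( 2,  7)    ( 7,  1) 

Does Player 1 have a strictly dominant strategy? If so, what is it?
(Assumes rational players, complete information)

No strictly dominant strategy exists for Player 1

Work:
A strategy strictly dominates another if it gives a strictly higher payoff against every opponent action. Compare each pair of P1's strategies column-by-column:
  A vs B: [3 vs 3, 7 vs 5, 4 vs 7] → A does not strictly dominate B (column X: 3 ≤ 3)
  A vs C: [3 vs 2, 7 vs 2, 4 vs 7] → A does not strictly dominate C (column Z: 4 ≤ 7)
  B vs A: [3 vs 3, 5 vs 7, 7 vs 4] → B does not strictly dominate A (column X: 3 ≤ 3)
  B vs C: [3 vs 2, 5 vs 2, 7 vs 7] → B does not strictly dominate C (column Z: 7 ≤ 7)
  C vs A: [2 vs 3, 2 vs 7, 7 vs 4] → C does not strictly dominate A (column X: 2 ≤ 3)
  C vs B: [2 vs 3, 2 vs 5, 7 vs 7] → C does not strictly dominate B (column X: 2 ≤ 3)
No single strategy strictly dominates all others → no strictly dominant strategy.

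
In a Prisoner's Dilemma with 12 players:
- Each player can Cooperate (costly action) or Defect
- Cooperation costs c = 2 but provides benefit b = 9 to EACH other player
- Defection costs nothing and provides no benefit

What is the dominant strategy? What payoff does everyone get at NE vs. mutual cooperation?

Dominant: Defect; NE payoff = 0; Coop payoff = 97

Work:
Defect dominates (saves cost c = 2, benefit to others is external)
NE: All defect → everyone gets 0
If all cooperate: each receives (11)×9 - 2 = 97
Social dilemma: 97 > 0 but NE gives 0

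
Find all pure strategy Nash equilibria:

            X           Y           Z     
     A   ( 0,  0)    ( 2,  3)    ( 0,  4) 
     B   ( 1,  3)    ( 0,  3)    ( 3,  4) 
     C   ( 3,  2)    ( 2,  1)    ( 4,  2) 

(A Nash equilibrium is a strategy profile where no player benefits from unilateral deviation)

Nash equilibrium: (C, X), (C, Z)

Work:
Best responses:
  P1 vs X: payoffs [0, 1, 3] → best response C (payoff 3)
  P1 vs Y: payoffs [2, 0, 2] → best response A/C (payoff 2)
  P1 vs Z: payoffs [0, 3, 4] → best response C (payoff 4)
  P2 vs A: payoffs [0, 3, 4] → best response Z (payoff 4)
  P2 vs B: payoffs [3, 3, 4] → best response Z (payoff 4)
  P2 vs C: payoffs [2, 1, 2] → best response X/Z (payoff 2)
Mutual best responses: (C,X), (C,Z) → Nash equilibria.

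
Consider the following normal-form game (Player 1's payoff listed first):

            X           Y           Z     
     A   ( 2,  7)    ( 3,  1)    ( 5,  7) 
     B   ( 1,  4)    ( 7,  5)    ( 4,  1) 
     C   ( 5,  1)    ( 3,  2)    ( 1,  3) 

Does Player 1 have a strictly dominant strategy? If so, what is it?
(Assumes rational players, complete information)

No strictly dominant strategy exists for Player 1

Work:
A strategy strictly dominates another if it gives a strictly higher payoff against every opponent action. Compare each pair of P1's strategies column-by-column:
  A vs B: [2 vs 1, 3 vs 7, 5 vs 4] → A does not strictly dominate B (column Y: 3 ≤ 7)
  A vs C: [2 vs 5, 3 vs 3, 5 vs 1] → A does not strictly dominate C (column X: 2 ≤ 5)
  B vs A: [1 vs 2, 7 vs 3, 4 vs 5] → B does not strictly dominate A (column X: 1 ≤ 2)
  B vs C: [1 vs 5, 7 vs 3, 4 vs 1] → B does not strictly dominate C (column X: 1 ≤ 5)
  C vs A: [5 vs 2, 3 vs 3, 1 vs 5] → C does not strictly dominate A (column Y: 3 ≤ 3)
  C vs B: [5 vs 1, 3 vs 7, 1 vs 4] → C does not strictly dominate B (column Y: 3 ≤ 7)
No single strategy strictly dominates all others → no strictly dominant strategy.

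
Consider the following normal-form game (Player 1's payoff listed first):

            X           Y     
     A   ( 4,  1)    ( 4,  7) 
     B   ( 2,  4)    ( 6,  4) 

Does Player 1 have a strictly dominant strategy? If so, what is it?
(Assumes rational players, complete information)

No strictly dominant strategy exists for Player 1

Work:
A strategy strictly dominates another if it gives a strictly higher payoff against every opponent action. Compare each pair of P1's strategies column-by-column:
  A vs B: [4 vs 2, 4 vs 6] → A does not strictly dominate B (column Y: 4 ≤ 6)
  B vs A: [2 vs 4, 6 vs 4] → B does not strictly dominate A (column X: 2 ≤ 4)
No single strategy strictly dominates all others → no strictly dominant strategy.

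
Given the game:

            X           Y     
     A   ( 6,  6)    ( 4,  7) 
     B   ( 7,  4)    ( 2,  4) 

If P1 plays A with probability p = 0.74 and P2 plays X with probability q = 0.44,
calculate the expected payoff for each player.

E[P1] = 4.7032, E[P2] = 5.8944

Work:
E[P1] = p·q·π₁(A,X) + p·(1-q)·π₁(A,Y) + (1-p)·q·π₁(B,X) + (1-p)·(1-q)·π₁(B,Y)
= 0.74·0.44·6 + 0.74·0.56·4 + 0.26·0.44·7 + 0.26·0.56·2
= 4.7032

E[P2] = 5.8944 (similar calculation)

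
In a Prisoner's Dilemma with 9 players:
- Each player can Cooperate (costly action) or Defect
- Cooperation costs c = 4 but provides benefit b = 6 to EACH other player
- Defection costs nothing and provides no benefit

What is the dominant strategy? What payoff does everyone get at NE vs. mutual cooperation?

Dominant: Defect; NE payoff = 0; Coop payoff = 44

Work:
Defect dominates (saves cost c = 4, benefit to others is external)
NE: All defect → everyone gets 0
If all cooperate: each receives (8)×6 - 4 = 44
Social dilemma: 44 > 0 but NE gives 0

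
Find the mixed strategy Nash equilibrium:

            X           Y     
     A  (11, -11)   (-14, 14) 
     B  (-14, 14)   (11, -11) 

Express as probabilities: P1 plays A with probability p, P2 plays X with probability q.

p = 0.5, q = 0.5

Work:
Find probabilities that make opponent indifferent:
P2 chooses q to make P1 indifferent between A and B
P1 chooses p to make P2 indifferent between X and Y
Mixed NE: P1 plays (A: 0.5, B: 0.5), P2 plays (X: 0.5, Y: 0.5)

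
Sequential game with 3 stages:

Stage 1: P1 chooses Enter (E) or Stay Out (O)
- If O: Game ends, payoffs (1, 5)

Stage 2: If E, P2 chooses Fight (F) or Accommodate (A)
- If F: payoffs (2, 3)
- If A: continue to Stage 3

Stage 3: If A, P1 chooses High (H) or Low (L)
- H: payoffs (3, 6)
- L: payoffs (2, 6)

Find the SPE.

SPE: (E, A, H); Outcome (3, 6)

Work:
Stage 3: P1 chooses H (3 vs 2)
Stage 2: P2: F->3, A->6 (anticipating H). Choose A
Stage 1: P1: O->1, E->3 (anticipating A, H). Choose E
SPE path: E -> A -> H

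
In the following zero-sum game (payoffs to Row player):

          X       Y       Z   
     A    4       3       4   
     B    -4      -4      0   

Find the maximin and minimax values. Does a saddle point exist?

Maximin = 3, Minimax = 3, Saddle: True

Work:
Row minimums: [3, -4] → maximin = 3
Column maximums: [4, 3, 4] → minimax = 3
Saddle point exists! Game value = 3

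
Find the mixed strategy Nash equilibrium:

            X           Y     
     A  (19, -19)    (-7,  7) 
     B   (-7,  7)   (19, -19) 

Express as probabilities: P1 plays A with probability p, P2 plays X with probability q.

p = 0.5, q = 0.5

Work:
Find probabilities that make opponent indifferent:
P2 chooses q to make P1 indifferent between A and B
P1 chooses p to make P2 indifferent between X and Y
Mixed NE: P1 plays (A: 0.5, B: 0.5), P2 plays (X: 0.5, Y: 0.5)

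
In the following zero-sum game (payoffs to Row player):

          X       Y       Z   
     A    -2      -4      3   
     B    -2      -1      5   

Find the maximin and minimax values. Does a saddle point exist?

Maximin = -2, Minimax = -2, Saddle: True

Work:
Row minimums: [-4, -2] → maximin = -2
Column maximums: [-2, -1, 5] → minimax = -2
Saddle point exists! Game value = -2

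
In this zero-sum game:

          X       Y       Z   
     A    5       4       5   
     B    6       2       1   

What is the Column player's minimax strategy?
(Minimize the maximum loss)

Column should play Y, value = 4

Work:
Column player minimizes Row's maximum payoff:
Column X: max payoff to Row = 6
Column Y: max payoff to Row = 4
Column Z: max payoff to Row = 5
Minimum is 4, achieved by column Y.
Minimax strategy: Y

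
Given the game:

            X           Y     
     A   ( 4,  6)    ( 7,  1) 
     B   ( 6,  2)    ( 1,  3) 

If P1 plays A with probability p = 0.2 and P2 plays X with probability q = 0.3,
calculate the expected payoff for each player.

E[P1] = 3.22, E[P2] = 2.66

Work:
E[P1] = p·q·π₁(A,X) + p·(1-q)·π₁(A,Y) + (1-p)·q·π₁(B,X) + (1-p)·(1-q)·π₁(B,Y)
= 0.2·0.3·4 + 0.2·0.7·7 + 0.8·0.3·6 + 0.8·0.7·1
= 3.22

E[P2] = 2.66 (similar calculation)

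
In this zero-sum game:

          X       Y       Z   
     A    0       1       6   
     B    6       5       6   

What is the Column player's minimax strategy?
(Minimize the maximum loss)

Column should play Y, value = 5

Work:
Column player minimizes Row's maximum payoff:
Column X: max payoff to Row = 6
Column Y: max payoff to Row = 5
Column Z: max payoff to Row = 6
Minimum is 5, achieved by column Y.
Minimax strategy: Y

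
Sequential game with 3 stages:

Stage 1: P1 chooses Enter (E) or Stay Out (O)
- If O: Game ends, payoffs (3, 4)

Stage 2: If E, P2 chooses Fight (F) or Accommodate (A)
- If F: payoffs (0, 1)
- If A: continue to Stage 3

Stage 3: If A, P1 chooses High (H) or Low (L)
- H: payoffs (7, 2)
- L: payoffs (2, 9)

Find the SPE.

SPE: (E, A, H); Outcome (7, 2)

Work:
Stage 3: P1 chooses H (7 vs 2)
Stage 2: P2: F->1, A->2 (anticipating H). Choose A
Stage 1: P1: O->3, E->7 (anticipating A, H). Choose E
SPE path: E -> A -> H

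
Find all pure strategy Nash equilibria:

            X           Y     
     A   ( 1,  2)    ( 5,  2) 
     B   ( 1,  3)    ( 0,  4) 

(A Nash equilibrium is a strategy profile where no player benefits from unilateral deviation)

Nash equilibrium: (A, X), (A, Y)

Work:
Best responses:
  P1 vs X: payoffs [1, 1] → best response A/B (payoff 1)
  P1 vs Y: payoffs [5, 0] → best response A (payoff 5)
  P2 vs A: payoffs [2, 2] → best response X/Y (payoff 2)
  P2 vs B: payoffs [3, 4] → best response Y (payoff 4)
Mutual best responses: (A,X), (A,Y) → Nash equilibria.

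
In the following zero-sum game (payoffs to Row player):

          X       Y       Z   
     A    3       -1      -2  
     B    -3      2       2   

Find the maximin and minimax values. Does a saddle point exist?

Maximin = -2, Minimax = 2, Saddle: False

Work:
Row minimums: [-2, -3] → maximin = -2
Column maximums: [3, 2, 2] → minimax = 2
No saddle point (maximin ≠ minimax). Mixed strategy needed.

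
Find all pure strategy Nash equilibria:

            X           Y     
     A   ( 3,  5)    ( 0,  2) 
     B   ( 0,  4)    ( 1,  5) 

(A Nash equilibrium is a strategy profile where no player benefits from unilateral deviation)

Nash equilibrium: (A, X), (B, Y)

Work:
Best responses:
  P1 vs X: payoffs [3, 0] → best response A (payoff 3)
  P1 vs Y: payoffs [0, 1] → best response B (payoff 1)
  P2 vs A: payoffs [5, 2] → best response X (payoff 5)
  P2 vs B: payoffs [4, 5] → best response Y (payoff 5)
Mutual best responses: (A,X), (B,Y) → Nash equilibria.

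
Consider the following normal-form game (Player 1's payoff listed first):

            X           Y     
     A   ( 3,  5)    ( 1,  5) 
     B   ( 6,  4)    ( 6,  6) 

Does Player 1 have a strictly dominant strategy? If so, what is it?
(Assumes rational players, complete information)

Yes, Player 1's strictly dominant strategy is B

Work:
A strategy strictly dominates another if it gives a strictly higher payoff against every opponent action. Compare each pair of P1's strategies column-by-column:
  A vs B: [3 vs 6, 1 vs 6] → A does not strictly dominate B (column X: 3 ≤ 6)
  B vs A: [6 vs 3, 6 vs 1] → B strictly dominates A
B strictly dominates every other strategy → strictly dominant.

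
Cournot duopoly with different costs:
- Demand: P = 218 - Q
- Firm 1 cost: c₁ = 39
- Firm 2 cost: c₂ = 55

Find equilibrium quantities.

q₁* = 65.0, q₂* = 49.0

Work:
Reaction: q₁ = (218 - 39 - q₂)/2
Reaction: q₂ = (218 - 55 - q₁)/2
Solve simultaneously:
q₁* = (218 - 2×39 + 55)/3 = 65.0
q₂* = (218 - 2×55 + 39)/3 = 49.0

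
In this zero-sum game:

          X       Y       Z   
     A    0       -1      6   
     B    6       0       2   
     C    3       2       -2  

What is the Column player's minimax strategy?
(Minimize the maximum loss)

Column should play Y, value = 2

Work:
Column player minimizes Row's maximum payoff:
Column X: max payoff to Row = 6
Column Y: max payoff to Row = 2
Column Z: max payoff to Row = 6
Minimum is 2, achieved by column Y.
Minimax strategy: Y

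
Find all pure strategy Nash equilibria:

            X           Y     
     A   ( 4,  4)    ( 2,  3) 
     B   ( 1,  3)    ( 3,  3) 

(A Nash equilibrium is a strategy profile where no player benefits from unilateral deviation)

Nash equilibrium: (A, X), (B, Y)

Work:
Best responses:
  P1 vs X: payoffs [4, 1] → best response A (payoff 4)
  P1 vs Y: payoffs [2, 3] → best response B (payoff 3)
  P2 vs A: payoffs [4, 3] → best response X (payoff 4)
  P2 vs B: payoffs [3, 3] → best response X/Y (payoff 3)
Mutual best responses: (A,X), (B,Y) → Nash equilibria.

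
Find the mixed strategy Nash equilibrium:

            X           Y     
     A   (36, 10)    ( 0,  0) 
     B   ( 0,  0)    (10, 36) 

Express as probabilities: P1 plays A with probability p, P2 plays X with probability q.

p = 0.7826, q = 0.2174

Work:
Find probabilities that make opponent indifferent:
P2 chooses q to make P1 indifferent between A and B
P1 chooses p to make P2 indifferent between X and Y
Mixed NE: P1 plays (A: 0.7826, B: 0.2174), P2 plays (X: 0.2174, Y: 0.7826)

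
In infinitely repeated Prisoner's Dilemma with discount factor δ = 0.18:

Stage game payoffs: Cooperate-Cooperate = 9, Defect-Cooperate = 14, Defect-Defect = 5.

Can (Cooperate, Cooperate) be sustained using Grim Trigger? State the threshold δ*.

δ* = 0.5556; since δ = 0.18 < 0.5556, cooperation cannot be sustained

Work:
For Grim Trigger:
Cooperate forever: 9/(1-δ)
Defect then punished: 14 + 5·δ/(1-δ)
Need: 9/(1-δ) ≥ 14 + 5·δ/(1-δ)
Solving: δ ≥ (T-R)/(T-P) = (14-9)/(14-5) = 0.5556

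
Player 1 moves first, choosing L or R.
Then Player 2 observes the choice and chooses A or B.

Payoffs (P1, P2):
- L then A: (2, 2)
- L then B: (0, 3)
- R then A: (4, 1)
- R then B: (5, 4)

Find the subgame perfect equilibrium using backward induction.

P1 plays R, P2 plays B after L and B after R; Payoff (5, 4)

Work:
Backward induction:
After L: P2 chooses B → P1 gets 0
After R: P2 chooses B → P1 gets 5
P1 chooses R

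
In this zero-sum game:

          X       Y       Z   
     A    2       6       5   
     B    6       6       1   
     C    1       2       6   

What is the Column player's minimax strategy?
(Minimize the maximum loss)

Column should play X or Y or Z (all achieve the minimum), value = 6

Work:
Column player minimizes Row's maximum payoff:
Column X: max payoff to Row = 6
Column Y: max payoff to Row = 6
Column Z: max payoff to Row = 6
Minimum is 6, achieved by columns X, Y, Z (tied).
Each of X or Y or Z is a minimax strategy.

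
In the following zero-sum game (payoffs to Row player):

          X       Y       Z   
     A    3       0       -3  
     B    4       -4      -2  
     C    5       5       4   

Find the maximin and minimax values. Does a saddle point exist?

Maximin = 4, Minimax = 4, Saddle: True

Work:
Row minimums: [-3, -4, 4] → maximin = 4
Column maximums: [5, 5, 4] → minimax = 4
Saddle point exists! Game value = 4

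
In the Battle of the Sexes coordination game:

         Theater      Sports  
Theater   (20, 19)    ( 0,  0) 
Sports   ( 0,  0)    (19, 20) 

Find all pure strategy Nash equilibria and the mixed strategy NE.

Pure NE: (Theater, Theater) and (Sports, Sports); Mixed NE: p = 0.5128, q = 0.4872

Work:
Check pure NE:
(Theater, Theater): (20, 19) - no unilateral deviation beneficial
(Sports, Sports): (19, 20) - no unilateral deviation beneficial
Mixed NE: P1 plays Theater with p = 0.5128, P2 plays Theater with q = 0.4872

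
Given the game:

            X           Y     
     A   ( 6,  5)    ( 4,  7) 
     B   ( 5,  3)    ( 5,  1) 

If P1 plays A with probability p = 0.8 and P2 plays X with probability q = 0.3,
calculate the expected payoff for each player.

E[P1] = 4.68, E[P2] = 5.44

Work:
E[P1] = p·q·π₁(A,X) + p·(1-q)·π₁(A,Y) + (1-p)·q·π₁(B,X) + (1-p)·(1-q)·π₁(B,Y)
= 0.8·0.3·6 + 0.8·0.7·4 + 0.2·0.3·5 + 0.2·0.7·5
= 4.68

E[P2] = 5.44 (similar calculation)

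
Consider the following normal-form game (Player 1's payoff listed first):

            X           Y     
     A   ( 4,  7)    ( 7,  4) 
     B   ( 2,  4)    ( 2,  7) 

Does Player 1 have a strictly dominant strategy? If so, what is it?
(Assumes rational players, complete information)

Yes, Player 1's strictly dominant strategy is A

Work:
A strategy strictly dominates another if it gives a strictly higher payoff against every opponent action. Compare each pair of P1's strategies column-by-column:
  A vs B: [4 vs 2, 7 vs 2] → A strictly dominates B
  B vs A: [2 vs 4, 2 vs 7] → B does not strictly dominate A (column X: 2 ≤ 4)
A strictly dominates every other strategy → strictly dominant.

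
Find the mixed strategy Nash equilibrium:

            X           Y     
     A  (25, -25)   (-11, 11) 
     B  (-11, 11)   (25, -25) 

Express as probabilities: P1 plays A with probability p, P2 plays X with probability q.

p = 0.5, q = 0.5

Work:
Find probabilities that make opponent indifferent:
P2 chooses q to make P1 indifferent between A and B
P1 chooses p to make P2 indifferent between X and Y
Mixed NE: P1 plays (A: 0.5, B: 0.5), P2 plays (X: 0.5, Y: 0.5)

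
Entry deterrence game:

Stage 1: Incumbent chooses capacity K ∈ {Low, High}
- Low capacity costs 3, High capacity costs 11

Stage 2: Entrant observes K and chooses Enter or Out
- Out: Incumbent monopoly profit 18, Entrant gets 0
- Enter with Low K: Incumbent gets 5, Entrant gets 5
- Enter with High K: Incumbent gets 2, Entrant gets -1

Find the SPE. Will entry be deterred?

SPE: (High, Enter|Low, Out|High); Entry deterred. Incumbent net profit = 7

Work:
After Low K: Entrant enters (5 > 0)
After High K: Entrant stays out (-1 < 0)
Incumbent: Low → 5−3=2, High → 18−11=7
Incumbent chooses High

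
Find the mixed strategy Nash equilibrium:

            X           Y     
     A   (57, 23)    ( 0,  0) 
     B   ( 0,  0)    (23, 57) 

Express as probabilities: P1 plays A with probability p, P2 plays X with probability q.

p = 0.7125, q = 0.2875

Work:
Find probabilities that make opponent indifferent:
P2 chooses q to make P1 indifferent between A and B
P1 chooses p to make P2 indifferent between X and Y
Mixed NE: P1 plays (A: 0.7125, B: 0.2875), P2 plays (X: 0.2875, Y: 0.7125)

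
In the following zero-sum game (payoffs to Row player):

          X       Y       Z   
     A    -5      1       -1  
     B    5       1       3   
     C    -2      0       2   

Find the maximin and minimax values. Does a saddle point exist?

Maximin = 1, Minimax = 1, Saddle: True

Work:
Row minimums: [-5, 1, -2] → maximin = 1
Column maximums: [5, 1, 3] → minimax = 1
Saddle point exists! Game value = 1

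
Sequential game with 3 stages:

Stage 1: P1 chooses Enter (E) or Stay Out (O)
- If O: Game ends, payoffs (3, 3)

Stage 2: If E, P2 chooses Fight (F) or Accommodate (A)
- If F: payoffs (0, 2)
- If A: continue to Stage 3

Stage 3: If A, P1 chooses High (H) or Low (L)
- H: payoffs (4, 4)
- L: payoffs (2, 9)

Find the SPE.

SPE: (E, A, H); Outcome (4, 4)

Work:
Stage 3: P1 chooses H (4 vs 2)
Stage 2: P2: F->2, A->4 (anticipating H). Choose A
Stage 1: P1: O->3, E->4 (anticipating A, H). Choose E
SPE path: E -> A -> H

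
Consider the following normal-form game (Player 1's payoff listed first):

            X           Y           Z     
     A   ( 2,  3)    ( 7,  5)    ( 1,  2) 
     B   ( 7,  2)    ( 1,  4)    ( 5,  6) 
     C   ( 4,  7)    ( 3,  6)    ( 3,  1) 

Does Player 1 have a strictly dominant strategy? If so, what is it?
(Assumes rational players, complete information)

No strictly dominant strategy exists for Player 1

Work:
A strategy strictly dominates another if it gives a strictly higher payoff against every opponent action. Compare each pair of P1's strategies column-by-column:
  A vs B: [2 vs 7, 7 vs 1, 1 vs 5] → A does not strictly dominate B (column X: 2 ≤ 7)
  A vs C: [2 vs 4, 7 vs 3, 1 vs 3] → A does not strictly dominate C (column X: 2 ≤ 4)
  B vs A: [7 vs 2, 1 vs 7, 5 vs 1] → B does not strictly dominate A (column Y: 1 ≤ 7)
  B vs C: [7 vs 4, 1 vs 3, 5 vs 3] → B does not strictly dominate C (column Y: 1 ≤ 3)
  C vs A: [4 vs 2, 3 vs 7, 3 vs 1] → C does not strictly dominate A (column Y: 3 ≤ 7)
  C vs B: [4 vs 7, 3 vs 1, 3 vs 5] → C does not strictly dominate B (column X: 4 ≤ 7)
No single strategy strictly dominates all others → no strictly dominant strategy.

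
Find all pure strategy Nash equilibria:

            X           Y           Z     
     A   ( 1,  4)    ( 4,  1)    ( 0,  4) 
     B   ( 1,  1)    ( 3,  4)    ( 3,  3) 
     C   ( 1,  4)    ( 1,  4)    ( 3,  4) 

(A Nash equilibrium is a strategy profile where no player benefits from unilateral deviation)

Nash equilibrium: (A, X), (C, X), (C, Z)

Work:
Best responses:
  P1 vs X: payoffs [1, 1, 1] → best response A/B/C (payoff 1)
  P1 vs Y: payoffs [4, 3, 1] → best response A (payoff 4)
  P1 vs Z: payoffs [0, 3, 3] → best response B/C (payoff 3)
  P2 vs A: payoffs [4, 1, 4] → best response X/Z (payoff 4)
  P2 vs B: payoffs [1, 4, 3] → best response Y (payoff 4)
  P2 vs C: payoffs [4, 4, 4] → best response X/Y/Z (payoff 4)
Mutual best responses: (A,X), (C,X), (C,Z) → Nash equilibria.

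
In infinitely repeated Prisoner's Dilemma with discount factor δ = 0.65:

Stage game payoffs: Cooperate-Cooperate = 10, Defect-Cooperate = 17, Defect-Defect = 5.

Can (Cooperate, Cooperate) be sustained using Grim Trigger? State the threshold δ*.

δ* = 0.5833; since δ = 0.65 ≥ 0.5833, cooperation can be sustained

Work:
For Grim Trigger:
Cooperate forever: 10/(1-δ)
Defect then punished: 17 + 5·δ/(1-δ)
Need: 10/(1-δ) ≥ 17 + 5·δ/(1-δ)
Solving: δ ≥ (T-R)/(T-P) = (17-10)/(17-5) = 0.5833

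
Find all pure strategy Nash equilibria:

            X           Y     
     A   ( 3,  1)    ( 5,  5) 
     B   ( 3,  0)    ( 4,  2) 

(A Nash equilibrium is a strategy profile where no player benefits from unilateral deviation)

Nash equilibrium: (A, Y)

Work:
Best responses:
  P1 vs X: payoffs [3, 3] → best response A/B (payoff 3)
  P1 vs Y: payoffs [5, 4] → best response A (payoff 5)
  P2 vs A: payoffs [1, 5] → best response Y (payoff 5)
  P2 vs B: payoffs [0, 2] → best response Y (payoff 2)
Mutual best responses: (A,Y) → Nash equilibria.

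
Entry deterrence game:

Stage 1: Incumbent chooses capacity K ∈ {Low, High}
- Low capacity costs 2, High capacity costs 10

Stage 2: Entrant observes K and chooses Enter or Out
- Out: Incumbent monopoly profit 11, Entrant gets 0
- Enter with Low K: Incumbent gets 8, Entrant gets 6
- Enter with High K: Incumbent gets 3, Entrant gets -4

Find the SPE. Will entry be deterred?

SPE: (Low, Enter|Low, Out|High); Entry not deterred. Incumbent net profit = 6, Entrant gets 6

Work:
After Low K: Entrant enters (6 > 0)
After High K: Entrant stays out (-4 < 0)
Incumbent: Low → 8−2=6, High → 11−10=1
Incumbent chooses Low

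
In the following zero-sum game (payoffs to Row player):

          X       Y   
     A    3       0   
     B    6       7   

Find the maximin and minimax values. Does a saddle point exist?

Maximin = 6, Minimax = 6, Saddle: True

Work:
Row minimums: [0, 6] → maximin = 6
Column maximums: [6, 7] → minimax = 6
Saddle point exists! Game value = 6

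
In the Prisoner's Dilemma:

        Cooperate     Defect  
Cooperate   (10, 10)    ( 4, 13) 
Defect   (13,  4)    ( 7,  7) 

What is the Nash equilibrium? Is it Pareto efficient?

(Defect, Defect) is NE; not Pareto efficient

Work:
Defect dominates Cooperate for both players:
If P2 cooperates: Defect (13) > Cooperate (10)
If P2 defects: Defect (7) > Cooperate (4)
NE: (Defect, Defect) with payoff (7, 7)
But (Cooperate, Cooperate) = (10, 10) Pareto dominates (7, 7)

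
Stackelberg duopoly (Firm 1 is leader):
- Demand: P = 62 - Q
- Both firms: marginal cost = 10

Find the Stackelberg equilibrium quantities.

q₁* (leader) = 26.0, q₂* (follower) = 13.0

Work:
Follower's reaction: q₂ = (a - c - q₁)/2
Leader substitutes: π₁ = q₁·(a - q₁ - (a-c-q₁)/2 - c)
FOC: q₁* = (62 - 10)/2 = 26.00
Then: q₂* = (62 - 10 - 26.0)/2 = 13.00
Leader has first-mover advantage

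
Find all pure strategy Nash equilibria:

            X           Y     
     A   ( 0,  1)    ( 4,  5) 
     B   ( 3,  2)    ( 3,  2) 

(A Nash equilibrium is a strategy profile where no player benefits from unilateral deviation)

Nash equilibrium: (A, Y), (B, X)

Work:
Best responses:
  P1 vs X: payoffs [0, 3] → best response B (payoff 3)
  P1 vs Y: payoffs [4, 3] → best response A (payoff 4)
  P2 vs A: payoffs [1, 5] → best response Y (payoff 5)
  P2 vs B: payoffs [2, 2] → best response X/Y (payoff 2)
Mutual best responses: (A,Y), (B,X) → Nash equilibria.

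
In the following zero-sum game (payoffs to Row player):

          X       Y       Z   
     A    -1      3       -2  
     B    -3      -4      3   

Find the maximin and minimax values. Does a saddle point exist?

Maximin = -2, Minimax = -1, Saddle: False

Work:
Row minimums: [-2, -4] → maximin = -2
Column maximums: [-1, 3, 3] → minimax = -1
No saddle point (maximin ≠ minimax). Mixed strategy needed.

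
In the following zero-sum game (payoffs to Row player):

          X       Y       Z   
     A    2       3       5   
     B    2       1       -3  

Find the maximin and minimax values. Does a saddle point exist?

Maximin = 2, Minimax = 2, Saddle: True

Work:
Row minimums: [2, -3] → maximin = 2
Column maximums: [2, 3, 5] → minimax = 2
Saddle point exists! Game value = 2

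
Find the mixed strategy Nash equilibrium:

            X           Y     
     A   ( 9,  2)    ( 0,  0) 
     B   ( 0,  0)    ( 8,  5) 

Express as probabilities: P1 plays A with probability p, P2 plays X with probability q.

p = 0.7143, q = 0.4706

Work:
Find probabilities that make opponent indifferent:
P2 chooses q to make P1 indifferent between A and B
P1 chooses p to make P2 indifferent between X and Y
Mixed NE: P1 plays (A: 0.7143, B: 0.2857), P2 plays (X: 0.4706, Y: 0.5294)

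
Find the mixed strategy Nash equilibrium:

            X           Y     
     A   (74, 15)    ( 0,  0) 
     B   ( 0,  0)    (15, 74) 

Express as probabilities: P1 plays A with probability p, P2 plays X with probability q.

p = 0.8315, q = 0.1685

Work:
Find probabilities that make opponent indifferent:
P2 chooses q to make P1 indifferent between A and B
P1 chooses p to make P2 indifferent between X and Y
Mixed NE: P1 plays (A: 0.8315, B: 0.1685), P2 plays (X: 0.1685, Y: 0.8315)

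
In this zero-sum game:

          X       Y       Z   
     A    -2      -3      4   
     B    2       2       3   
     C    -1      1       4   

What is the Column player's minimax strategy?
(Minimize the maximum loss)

Column should play X or Y (all achieve the minimum), value = 2

Work:
Column player minimizes Row's maximum payoff:
Column X: max payoff to Row = 2
Column Y: max payoff to Row = 2
Column Z: max payoff to Row = 4
Minimum is 2, achieved by columns X, Y (tied).
Each of X or Y is a minimax strategy.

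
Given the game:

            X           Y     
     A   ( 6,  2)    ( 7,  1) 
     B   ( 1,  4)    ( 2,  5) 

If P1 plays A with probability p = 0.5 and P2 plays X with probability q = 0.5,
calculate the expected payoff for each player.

E[P1] = 4.0, E[P2] = 3.0

Work:
E[P1] = p·q·π₁(A,X) + p·(1-q)·π₁(A,Y) + (1-p)·q·π₁(B,X) + (1-p)·(1-q)·π₁(B,Y)
= 0.5·0.5·6 + 0.5·0.5·7 + 0.5·0.5·1 + 0.5·0.5·2
= 4.0

E[P2] = 3.0 (similar calculation)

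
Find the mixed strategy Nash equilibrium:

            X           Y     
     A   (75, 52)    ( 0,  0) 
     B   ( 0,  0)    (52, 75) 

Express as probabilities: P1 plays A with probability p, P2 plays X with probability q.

p = 0.5906, q = 0.4094

Work:
Find probabilities that make opponent indifferent:
P2 chooses q to make P1 indifferent between A and B
P1 chooses p to make P2 indifferent between X and Y
Mixed NE: P1 plays (A: 0.5906, B: 0.4094), P2 plays (X: 0.4094, Y: 0.5906)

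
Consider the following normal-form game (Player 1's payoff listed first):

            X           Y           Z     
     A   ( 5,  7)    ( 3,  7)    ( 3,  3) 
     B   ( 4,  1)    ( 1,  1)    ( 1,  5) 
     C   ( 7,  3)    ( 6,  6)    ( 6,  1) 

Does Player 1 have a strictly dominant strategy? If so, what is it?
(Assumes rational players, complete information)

Yes, Player 1's strictly dominant strategy is C

Work:
A strategy strictly dominates another if it gives a strictly higher payoff against every opponent action. Compare each pair of P1's strategies column-by-column:
  A vs B: [5 vs 4, 3 vs 1, 3 vs 1] → A strictly dominates B
  A vs C: [5 vs 7, 3 vs 6, 3 vs 6] → A does not strictly dominate C (column X: 5 ≤ 7)
  B vs A: [4 vs 5, 1 vs 3, 1 vs 3] → B does not strictly dominate A (column X: 4 ≤ 5)
  B vs C: [4 vs 7, 1 vs 6, 1 vs 6] → B does not strictly dominate C (column X: 4 ≤ 7)
  C vs A: [7 vs 5, 6 vs 3, 6 vs 3] → C strictly dominates A
  C vs B: [7 vs 4, 6 vs 1, 6 vs 1] → C strictly dominates B
C strictly dominates every other strategy → strictly dominant.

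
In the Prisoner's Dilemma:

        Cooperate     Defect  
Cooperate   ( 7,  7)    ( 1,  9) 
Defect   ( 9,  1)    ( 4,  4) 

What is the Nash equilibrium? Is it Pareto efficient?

(Defect, Defect) is NE; not Pareto efficient

Work:
Defect dominates Cooperate for both players:
If P2 cooperates: Defect (9) > Cooperate (7)
If P2 defects: Defect (4) > Cooperate (1)
NE: (Defect, Defect) with payoff (4, 4)
But (Cooperate, Cooperate) = (7, 7) Pareto dominates (4, 4)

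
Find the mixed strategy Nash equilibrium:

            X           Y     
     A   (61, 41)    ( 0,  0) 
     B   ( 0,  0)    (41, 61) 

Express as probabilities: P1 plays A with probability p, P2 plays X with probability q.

p = 0.598, q = 0.402

Work:
Find probabilities that make opponent indifferent:
P2 chooses q to make P1 indifferent between A and B
P1 chooses p to make P2 indifferent between X and Y
Mixed NE: P1 plays (A: 0.598, B: 0.402), P2 plays (X: 0.402, Y: 0.598)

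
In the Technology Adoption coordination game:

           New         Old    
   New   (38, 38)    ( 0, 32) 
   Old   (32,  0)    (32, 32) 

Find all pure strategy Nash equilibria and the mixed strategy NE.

Pure NE: (New, New) and (Old, Old); Mixed NE: p = 0.8421, q = 0.8421

Work:
Check pure NE:
(New, New): (38, 38) - no unilateral deviation beneficial
(Old, Old): (32, 32) - no unilateral deviation beneficial
Mixed NE: P1 plays New with p = 0.8421, P2 plays New with q = 0.8421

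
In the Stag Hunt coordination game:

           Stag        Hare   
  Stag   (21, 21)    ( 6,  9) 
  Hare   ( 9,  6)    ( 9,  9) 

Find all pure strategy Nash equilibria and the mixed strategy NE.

Pure NE: (Stag, Stag) and (Hare, Hare); Mixed NE: p = 0.2, q = 0.2

Work:
Check pure NE:
(Stag, Stag): (21, 21) - no unilateral deviation beneficial
(Hare, Hare): (9, 9) - no unilateral deviation beneficial
Mixed NE: P1 plays Stag with p = 0.2, P2 plays Stag with q = 0.2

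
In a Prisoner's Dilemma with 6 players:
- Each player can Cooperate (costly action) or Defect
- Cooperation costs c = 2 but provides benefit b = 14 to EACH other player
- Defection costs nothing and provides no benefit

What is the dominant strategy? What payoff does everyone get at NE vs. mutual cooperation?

Dominant: Defect; NE payoff = 0; Coop payoff = 68

Work:
Defect dominates (saves cost c = 2, benefit to others is external)
NE: All defect → everyone gets 0
If all cooperate: each receives (5)×14 - 2 = 68
Social dilemma: 68 > 0 but NE gives 0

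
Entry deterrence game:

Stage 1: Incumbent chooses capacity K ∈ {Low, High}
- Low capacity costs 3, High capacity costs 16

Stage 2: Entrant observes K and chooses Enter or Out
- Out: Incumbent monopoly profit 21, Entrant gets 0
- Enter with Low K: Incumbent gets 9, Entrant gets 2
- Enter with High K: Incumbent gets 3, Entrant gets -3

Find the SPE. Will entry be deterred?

SPE: (Low, Enter|Low, Out|High); Entry not deterred. Incumbent net profit = 6, Entrant gets 2

Work:
After Low K: Entrant enters (2 > 0)
After High K: Entrant stays out (-3 < 0)
Incumbent: Low → 9−3=6, High → 21−16=5
Incumbent chooses Low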